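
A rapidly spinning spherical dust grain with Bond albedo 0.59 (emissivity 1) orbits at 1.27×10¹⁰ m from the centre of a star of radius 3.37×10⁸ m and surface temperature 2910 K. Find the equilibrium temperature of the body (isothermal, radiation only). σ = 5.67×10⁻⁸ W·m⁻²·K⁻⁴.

The star's surface emits σT_*⁴; at distance d the flux is S = σT_*⁴(R_*/d)².
S = 5.67×10⁻⁸·(2910)⁴·(3.37×10⁸/1.27×10¹⁰)² = 2863 W/m².
For an isothermal sphere T⁴ = (1−a)S/(4σ) = 5.175×10⁹ K⁴.

T ≈ 268 K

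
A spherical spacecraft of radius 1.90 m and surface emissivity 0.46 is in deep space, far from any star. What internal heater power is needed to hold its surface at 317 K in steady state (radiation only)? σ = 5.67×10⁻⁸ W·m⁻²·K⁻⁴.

P ≈ 11900 W

P = εσ·4πr²·T⁴.
4πr² = 45.36 m²; T⁴ = 1.010×10¹⁰ K⁴.
P = 0.46·5.67×10⁻⁸·45.36·1.010×10¹⁰.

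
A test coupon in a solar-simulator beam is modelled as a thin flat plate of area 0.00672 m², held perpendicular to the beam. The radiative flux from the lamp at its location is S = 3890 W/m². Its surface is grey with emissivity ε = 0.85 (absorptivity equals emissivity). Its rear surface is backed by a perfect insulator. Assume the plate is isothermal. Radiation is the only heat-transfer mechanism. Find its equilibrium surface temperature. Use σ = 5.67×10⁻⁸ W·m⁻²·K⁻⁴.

At equilibrium, absorbed power = emitted power.
Absorbing cross-section = A = 0.006720 m²; emitting surface = A = 0.006720 m² (ratio 1).
εS·A_cross = εσ·A_surf·T⁴  ⇒  T⁴ = S/(1σ)   (ε cancels).
T⁴ = 3890/(1·5.67×10⁻⁸) = 6.861×10¹⁰ K⁴.
T = (6.861×10¹⁰)^(1/4).

T ≈ 512 K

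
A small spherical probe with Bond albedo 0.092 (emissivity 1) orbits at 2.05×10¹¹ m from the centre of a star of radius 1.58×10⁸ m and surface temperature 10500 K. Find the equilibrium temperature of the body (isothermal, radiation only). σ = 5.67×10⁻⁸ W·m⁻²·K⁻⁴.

T ≈ 201 K

The star's surface emits σT_*⁴; at distance d the flux is S = σT_*⁴(R_*/d)².
S = 5.67×10⁻⁸·(10500)⁴·(1.58×10⁸/2.05×10¹¹)² = 409.4 W/m².
For an isothermal sphere T⁴ = (1−a)S/(4σ) = 1.639×10⁹ K⁴.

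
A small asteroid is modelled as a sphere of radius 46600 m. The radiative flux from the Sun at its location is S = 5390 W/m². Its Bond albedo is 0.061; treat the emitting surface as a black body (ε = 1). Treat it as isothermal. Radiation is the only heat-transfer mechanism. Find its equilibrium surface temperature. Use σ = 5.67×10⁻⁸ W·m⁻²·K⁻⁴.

At equilibrium, absorbed power = emitted power.
Absorbing cross-section = πr² = 6.822×10⁹ m²; emitting surface = 4πr² = 2.729×10¹⁰ m² (ratio 4).
(1−a)S·A_cross = εσ·A_surf·T⁴  ⇒  T⁴ = (1−a)S/(4σ).
T⁴ = 0.939·5390/(4·5.67×10⁻⁸) = 2.232×10¹⁰ K⁴.
T = (2.232×10¹⁰)^(1/4).

T ≈ 387 K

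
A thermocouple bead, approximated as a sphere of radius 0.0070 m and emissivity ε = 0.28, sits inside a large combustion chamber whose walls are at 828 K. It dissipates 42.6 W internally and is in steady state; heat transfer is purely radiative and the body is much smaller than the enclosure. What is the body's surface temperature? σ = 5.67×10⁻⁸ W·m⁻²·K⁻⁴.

For a small grey body in a large enclosure, net radiated power = εσA(T⁴ − T_w⁴).
Steady state: P = εσA(T⁴ − T_w⁴) with A = 4πr² = 6.158×10⁻⁴ m².
T⁴ = P/(εσA) + T_w⁴ = 42.6/(0.28·5.67×10⁻⁸·6.158×10⁻⁴) + (828)⁴
    = 4.358×10¹² + 4.700×10¹¹ = 4.828×10¹² K⁴.

T ≈ 1480 K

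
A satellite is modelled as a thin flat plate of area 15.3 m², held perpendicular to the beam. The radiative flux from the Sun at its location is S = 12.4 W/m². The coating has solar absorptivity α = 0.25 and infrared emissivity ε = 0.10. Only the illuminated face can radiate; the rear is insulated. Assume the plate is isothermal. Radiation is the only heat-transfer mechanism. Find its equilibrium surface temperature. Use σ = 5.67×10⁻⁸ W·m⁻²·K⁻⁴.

At equilibrium, absorbed power = emitted power.
Absorbing cross-section = A = 15.30 m²; emitting surface = A = 15.30 m² (ratio 1).
αS·A_cross = εσ·A_surf·T⁴  ⇒  T⁴ = αS/(ε·1σ).
T⁴ = 0.250·12.4/(0.10·1·5.67×10⁻⁸) = 5.467×10⁸ K⁴.
T = (5.467×10⁸)^(1/4).

T ≈ 153 K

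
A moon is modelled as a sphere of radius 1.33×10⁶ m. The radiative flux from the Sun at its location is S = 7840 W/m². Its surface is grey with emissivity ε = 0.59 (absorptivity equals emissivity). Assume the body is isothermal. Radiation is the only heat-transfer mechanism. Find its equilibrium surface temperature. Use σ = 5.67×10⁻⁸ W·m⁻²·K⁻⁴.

T ≈ 431 K

At equilibrium, absorbed power = emitted power.
Absorbing cross-section = πr² = 5.557×10¹² m²; emitting surface = 4πr² = 2.223×10¹³ m² (ratio 4).
εS·A_cross = εσ·A_surf·T⁴  ⇒  T⁴ = S/(4σ)   (ε cancels).
T⁴ = 7840/(4·5.67×10⁻⁸) = 3.457×10¹⁰ K⁴.
T = (3.457×10¹⁰)^(1/4).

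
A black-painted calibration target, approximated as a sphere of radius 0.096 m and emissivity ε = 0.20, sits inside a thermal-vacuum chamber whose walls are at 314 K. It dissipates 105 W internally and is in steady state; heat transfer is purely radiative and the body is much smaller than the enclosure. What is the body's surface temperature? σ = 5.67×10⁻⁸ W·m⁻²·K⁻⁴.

T ≈ 547 K

For a small grey body in a large enclosure, net radiated power = εσA(T⁴ − T_w⁴).
Steady state: P = εσA(T⁴ − T_w⁴) with A = 4πr² = 0.1158 m².
T⁴ = P/(εσA) + T_w⁴ = 105/(0.20·5.67×10⁻⁸·0.1158) + (314)⁴
    = 7.995×10¹⁰ + 9.721×10⁹ = 8.967×10¹⁰ K⁴.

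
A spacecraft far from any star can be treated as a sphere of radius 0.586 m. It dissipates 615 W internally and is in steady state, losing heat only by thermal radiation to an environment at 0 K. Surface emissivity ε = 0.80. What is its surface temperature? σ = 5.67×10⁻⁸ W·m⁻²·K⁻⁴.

Steady state: internal power = radiated power, P = εσA T⁴.
Radiating area A = 4πr² = 4.315 m².
T⁴ = P/(εσA) = 615/(0.80·5.67×10⁻⁸·4.315) = 3.142×10⁹ K⁴.
T = (3.142×10⁹)^(1/4).

T ≈ 237 K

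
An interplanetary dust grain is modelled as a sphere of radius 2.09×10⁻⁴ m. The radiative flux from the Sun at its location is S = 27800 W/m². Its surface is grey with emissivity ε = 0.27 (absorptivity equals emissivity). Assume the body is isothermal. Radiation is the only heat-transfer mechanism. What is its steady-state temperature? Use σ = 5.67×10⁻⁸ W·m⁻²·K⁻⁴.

T ≈ 592 K

At equilibrium, absorbed power = emitted power.
Absorbing cross-section = πr² = 1.372×10⁻⁷ m²; emitting surface = 4πr² = 5.489×10⁻⁷ m² (ratio 4).
εS·A_cross = εσ·A_surf·T⁴  ⇒  T⁴ = S/(4σ)   (ε cancels).
T⁴ = 27800/(4·5.67×10⁻⁸) = 1.226×10¹¹ K⁴.
T = (1.226×10¹¹)^(1/4).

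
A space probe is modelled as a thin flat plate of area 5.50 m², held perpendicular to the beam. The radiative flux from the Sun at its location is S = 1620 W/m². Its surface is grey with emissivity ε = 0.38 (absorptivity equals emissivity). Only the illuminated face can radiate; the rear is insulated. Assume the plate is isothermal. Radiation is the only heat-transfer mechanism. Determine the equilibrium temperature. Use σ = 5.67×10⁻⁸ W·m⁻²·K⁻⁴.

At equilibrium, absorbed power = emitted power.
Absorbing cross-section = A = 5.500 m²; emitting surface = A = 5.500 m² (ratio 1).
εS·A_cross = εσ·A_surf·T⁴  ⇒  T⁴ = S/(1σ)   (ε cancels).
T⁴ = 1620/(1·5.67×10⁻⁸) = 2.857×10¹⁰ K⁴.
T = (2.857×10¹⁰)^(1/4).

T ≈ 411 K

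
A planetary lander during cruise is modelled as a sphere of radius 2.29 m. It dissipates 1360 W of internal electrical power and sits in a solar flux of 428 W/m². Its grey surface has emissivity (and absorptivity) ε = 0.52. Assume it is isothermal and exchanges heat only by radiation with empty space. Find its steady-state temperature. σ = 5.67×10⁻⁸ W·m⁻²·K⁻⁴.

At steady state, absorbed solar power + internal power = radiated power.
Absorbed: α·S·A_cross = 0.52·428·16.47 = 3667 W (cross-section πr²).
Total input = 3667 + 1360 = 5027 W.
Radiated: εσ·A_surf·T⁴ with A_surf = 4πr² = 65.90 m².
T⁴ = 5027/(0.52·5.67×10⁻⁸·65.90) = 2.587×10⁹ K⁴.

T ≈ 226 K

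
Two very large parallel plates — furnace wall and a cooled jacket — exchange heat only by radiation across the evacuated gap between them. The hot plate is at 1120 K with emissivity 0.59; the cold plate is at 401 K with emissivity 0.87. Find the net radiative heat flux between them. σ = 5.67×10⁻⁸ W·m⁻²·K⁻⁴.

q ≈ 47600 W/m²

For two infinite grey parallel plates, q = σ(T₁⁴ − T₂⁴)/(1/ε₁ + 1/ε₂ − 1).
T₁⁴ − T₂⁴ = 1.574×10¹² − 2.586×10¹⁰ = 1.548×10¹² K⁴.
1/ε₁ + 1/ε₂ − 1 = 1.695 + 1.149 − 1 = 1.844.
q = 5.67×10⁻⁸ × 1.548×10¹² / 1.844.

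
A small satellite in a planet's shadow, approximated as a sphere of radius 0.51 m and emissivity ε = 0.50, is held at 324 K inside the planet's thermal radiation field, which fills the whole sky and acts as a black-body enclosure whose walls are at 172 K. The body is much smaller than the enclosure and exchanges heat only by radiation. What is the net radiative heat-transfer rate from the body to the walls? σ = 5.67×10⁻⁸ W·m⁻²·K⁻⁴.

For a small grey body in a large enclosure: P_net = εσA(T_body⁴ − T_wall⁴).
A = 4πr² = 3.269 m²; T_body⁴ − T_wall⁴ = 1.102×10¹⁰ − 8.752×10⁸ = 1.014×10¹⁰ K⁴.
|P_net| = 0.50·5.67×10⁻⁸·3.269·1.014×10¹⁰.

P_net ≈ 940 W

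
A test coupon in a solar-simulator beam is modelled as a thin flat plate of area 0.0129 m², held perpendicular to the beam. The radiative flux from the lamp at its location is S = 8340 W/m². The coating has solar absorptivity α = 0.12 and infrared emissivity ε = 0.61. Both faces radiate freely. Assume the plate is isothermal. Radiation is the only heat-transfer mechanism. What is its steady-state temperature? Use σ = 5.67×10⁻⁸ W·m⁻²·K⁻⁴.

At equilibrium, absorbed power = emitted power.
Absorbing cross-section = A = 0.01290 m²; emitting surface = 2A = 0.02580 m² (ratio 2).
αS·A_cross = εσ·A_surf·T⁴  ⇒  T⁴ = αS/(ε·2σ).
T⁴ = 0.120·8340/(0.61·2·5.67×10⁻⁸) = 1.447×10¹⁰ K⁴.
T = (1.447×10¹⁰)^(1/4).

T ≈ 347 K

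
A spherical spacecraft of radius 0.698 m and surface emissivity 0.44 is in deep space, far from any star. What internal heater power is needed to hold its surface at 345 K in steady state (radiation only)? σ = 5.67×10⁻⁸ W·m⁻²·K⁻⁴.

P ≈ 2160 W

P = εσ·4πr²·T⁴.
4πr² = 6.122 m²; T⁴ = 1.417×10¹⁰ K⁴.
P = 0.44·5.67×10⁻⁸·6.122·1.417×10¹⁰.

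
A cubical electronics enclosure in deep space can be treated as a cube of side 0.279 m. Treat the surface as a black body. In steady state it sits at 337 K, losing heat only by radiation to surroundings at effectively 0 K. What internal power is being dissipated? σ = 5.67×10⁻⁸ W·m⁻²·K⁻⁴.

Steady state: P = εσA T⁴.
A = 6L² = 0.4670 m²; T⁴ = (337)⁴ = 1.290×10¹⁰ K⁴.
P = 1.0 × 5.67×10⁻⁸ × 0.4670 × 1.290×10¹⁰.

P ≈ 342 W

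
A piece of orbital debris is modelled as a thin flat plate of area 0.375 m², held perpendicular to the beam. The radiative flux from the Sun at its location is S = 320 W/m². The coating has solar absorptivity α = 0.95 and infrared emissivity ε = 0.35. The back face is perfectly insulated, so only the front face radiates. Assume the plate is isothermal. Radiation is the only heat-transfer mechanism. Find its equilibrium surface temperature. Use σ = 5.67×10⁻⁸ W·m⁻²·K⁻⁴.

T ≈ 352 K

At equilibrium, absorbed power = emitted power.
Absorbing cross-section = A = 0.3750 m²; emitting surface = A = 0.3750 m² (ratio 1).
αS·A_cross = εσ·A_surf·T⁴  ⇒  T⁴ = αS/(ε·1σ).
T⁴ = 0.950·320/(0.35·1·5.67×10⁻⁸) = 1.532×10¹⁰ K⁴.
T = (1.532×10¹⁰)^(1/4).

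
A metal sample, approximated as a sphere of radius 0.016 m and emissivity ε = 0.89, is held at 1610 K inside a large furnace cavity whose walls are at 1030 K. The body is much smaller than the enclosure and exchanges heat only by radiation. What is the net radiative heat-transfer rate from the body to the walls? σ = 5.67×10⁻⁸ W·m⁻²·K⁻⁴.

For a small grey body in a large enclosure: P_net = εσA(T_body⁴ − T_wall⁴).
A = 4πr² = 0.003217 m²; T_body⁴ − T_wall⁴ = 6.719×10¹² − 1.126×10¹² = 5.593×10¹² K⁴.
|P_net| = 0.89·5.67×10⁻⁸·0.003217·5.593×10¹².

P_net ≈ 908 W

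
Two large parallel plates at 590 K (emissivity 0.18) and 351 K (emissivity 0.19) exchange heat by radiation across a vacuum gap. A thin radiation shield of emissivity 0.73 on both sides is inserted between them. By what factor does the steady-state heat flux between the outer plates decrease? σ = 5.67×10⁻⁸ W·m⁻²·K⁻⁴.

factor ≈ 1.18

Without shield: q₀ = σΔ(T⁴)/(1/ε₁+1/ε₂−1) with denominator 9.819.
With shield the two gaps are in series; the resistances add: (1/ε₁+1/ε_s−1)+(1/ε_s+1/ε₂−1) = 5.925+5.633 = 11.56.
Heat-flux ratio q₀/q = 11.56/9.819.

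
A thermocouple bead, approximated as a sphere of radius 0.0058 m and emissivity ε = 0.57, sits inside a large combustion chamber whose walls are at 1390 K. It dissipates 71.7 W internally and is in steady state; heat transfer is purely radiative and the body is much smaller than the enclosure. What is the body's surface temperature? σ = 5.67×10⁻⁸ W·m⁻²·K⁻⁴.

For a small grey body in a large enclosure, net radiated power = εσA(T⁴ − T_w⁴).
Steady state: P = εσA(T⁴ − T_w⁴) with A = 4πr² = 4.227×10⁻⁴ m².
T⁴ = P/(εσA) + T_w⁴ = 71.7/(0.57·5.67×10⁻⁸·4.227×10⁻⁴) + (1390)⁴
    = 5.248×10¹² + 3.733×10¹² = 8.981×10¹² K⁴.

T ≈ 1730 K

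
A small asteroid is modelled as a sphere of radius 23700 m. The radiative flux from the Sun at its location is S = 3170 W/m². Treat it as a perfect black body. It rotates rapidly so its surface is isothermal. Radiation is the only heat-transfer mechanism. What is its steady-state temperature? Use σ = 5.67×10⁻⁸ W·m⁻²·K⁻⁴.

T ≈ 344 K

At equilibrium, absorbed power = emitted power.
Absorbing cross-section = πr² = 1.765×10⁹ m²; emitting surface = 4πr² = 7.058×10⁹ m² (ratio 4).
S·A_cross = εσ·A_surf·T⁴  ⇒  T⁴ = S/(4σ).
T⁴ = 1.00·3170/(4·5.67×10⁻⁸) = 1.398×10¹⁰ K⁴.
T = (1.398×10¹⁰)^(1/4).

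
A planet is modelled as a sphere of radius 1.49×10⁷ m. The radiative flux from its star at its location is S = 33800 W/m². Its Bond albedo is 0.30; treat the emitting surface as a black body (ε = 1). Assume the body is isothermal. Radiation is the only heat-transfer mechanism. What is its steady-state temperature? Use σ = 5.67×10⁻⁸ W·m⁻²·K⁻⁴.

T ≈ 568 K

At equilibrium, absorbed power = emitted power.
Absorbing cross-section = πr² = 6.975×10¹⁴ m²; emitting surface = 4πr² = 2.790×10¹⁵ m² (ratio 4).
(1−a)S·A_cross = εσ·A_surf·T⁴  ⇒  T⁴ = (1−a)S/(4σ).
T⁴ = 0.700·33800/(4·5.67×10⁻⁸) = 1.043×10¹¹ K⁴.
T = (1.043×10¹¹)^(1/4).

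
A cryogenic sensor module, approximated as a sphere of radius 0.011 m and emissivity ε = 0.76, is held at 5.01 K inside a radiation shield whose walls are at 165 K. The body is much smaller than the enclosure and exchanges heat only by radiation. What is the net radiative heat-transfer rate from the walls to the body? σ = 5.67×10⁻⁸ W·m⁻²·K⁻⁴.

P_net ≈ 0.0486 W

For a small grey body in a large enclosure: P_net = εσA(T_body⁴ − T_wall⁴).
A = 4πr² = 0.001521 m²; T_body⁴ − T_wall⁴ = 630.0 − 7.412×10⁸ = -7.412×10⁸ K⁴.
|P_net| = 0.76·5.67×10⁻⁸·0.001521·7.412×10⁸.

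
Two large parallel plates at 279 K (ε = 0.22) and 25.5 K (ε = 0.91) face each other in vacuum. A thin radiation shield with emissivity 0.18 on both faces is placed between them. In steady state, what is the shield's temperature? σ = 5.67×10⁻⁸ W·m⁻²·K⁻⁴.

In steady state the net flux on the hot side equals that on the cold side.
σ(T₁⁴−T_s⁴)/D₁ = σ(T_s⁴−T₂⁴)/D₂, with D₁ = 1/ε₁+1/ε_s−1 = 9.101, D₂ = 1/ε_s+1/ε₂−1 = 5.654.
Solve for T_s⁴: T_s⁴ = (D₂·T₁⁴ + D₁·T₂⁴)/(D₁+D₂) = 2.322×10⁹ K⁴.

T_s ≈ 220 K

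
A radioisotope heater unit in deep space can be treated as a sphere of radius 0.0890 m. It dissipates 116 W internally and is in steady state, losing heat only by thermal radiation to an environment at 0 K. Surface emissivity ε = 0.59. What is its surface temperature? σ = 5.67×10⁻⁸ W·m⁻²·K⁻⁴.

Steady state: internal power = radiated power, P = εσA T⁴.
Radiating area A = 4πr² = 0.09954 m².
T⁴ = P/(εσA) = 116/(0.59·5.67×10⁻⁸·0.09954) = 3.484×10¹⁰ K⁴.
T = (3.484×10¹⁰)^(1/4).

T ≈ 432 K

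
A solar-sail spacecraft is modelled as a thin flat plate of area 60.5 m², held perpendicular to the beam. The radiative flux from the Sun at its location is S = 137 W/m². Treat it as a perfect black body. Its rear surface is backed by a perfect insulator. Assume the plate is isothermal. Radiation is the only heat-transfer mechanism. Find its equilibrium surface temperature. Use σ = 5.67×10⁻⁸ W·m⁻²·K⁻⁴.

T ≈ 222 K

At equilibrium, absorbed power = emitted power.
Absorbing cross-section = A = 60.50 m²; emitting surface = A = 60.50 m² (ratio 1).
S·A_cross = εσ·A_surf·T⁴  ⇒  T⁴ = S/(1σ).
T⁴ = 1.00·137/(1·5.67×10⁻⁸) = 2.416×10⁹ K⁴.
T = (2.416×10⁹)^(1/4).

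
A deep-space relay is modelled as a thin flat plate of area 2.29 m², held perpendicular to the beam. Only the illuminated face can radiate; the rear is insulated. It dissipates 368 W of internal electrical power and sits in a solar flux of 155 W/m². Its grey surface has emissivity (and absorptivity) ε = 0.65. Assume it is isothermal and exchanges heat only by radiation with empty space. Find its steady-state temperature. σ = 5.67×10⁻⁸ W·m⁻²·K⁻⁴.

T ≈ 290 K

At steady state, absorbed solar power + internal power = radiated power.
Absorbed: α·S·A_cross = 0.65·155·2.290 = 230.7 W (cross-section A).
Total input = 230.7 + 368 = 598.7 W.
Radiated: εσ·A_surf·T⁴ with A_surf = A = 2.290 m².
T⁴ = 598.7/(0.65·5.67×10⁻⁸·2.290) = 7.094×10⁹ K⁴.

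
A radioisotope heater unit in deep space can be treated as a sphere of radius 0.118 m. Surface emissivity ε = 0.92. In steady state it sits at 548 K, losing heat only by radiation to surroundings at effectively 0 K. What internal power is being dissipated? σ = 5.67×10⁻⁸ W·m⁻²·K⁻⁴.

Steady state: P = εσA T⁴.
A = 4πr² = 0.1750 m²; T⁴ = (548)⁴ = 9.018×10¹⁰ K⁴.
P = 0.92 × 5.67×10⁻⁸ × 0.1750 × 9.018×10¹⁰.

P ≈ 823 W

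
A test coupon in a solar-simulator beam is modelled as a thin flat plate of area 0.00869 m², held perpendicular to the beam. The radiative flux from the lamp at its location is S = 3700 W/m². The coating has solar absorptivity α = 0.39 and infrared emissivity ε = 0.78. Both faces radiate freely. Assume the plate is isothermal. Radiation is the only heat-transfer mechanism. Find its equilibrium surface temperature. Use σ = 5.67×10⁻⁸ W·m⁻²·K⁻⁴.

At equilibrium, absorbed power = emitted power.
Absorbing cross-section = A = 0.008690 m²; emitting surface = 2A = 0.01738 m² (ratio 2).
αS·A_cross = εσ·A_surf·T⁴  ⇒  T⁴ = αS/(ε·2σ).
T⁴ = 0.390·3700/(0.78·2·5.67×10⁻⁸) = 1.631×10¹⁰ K⁴.
T = (1.631×10¹⁰)^(1/4).

T ≈ 357 K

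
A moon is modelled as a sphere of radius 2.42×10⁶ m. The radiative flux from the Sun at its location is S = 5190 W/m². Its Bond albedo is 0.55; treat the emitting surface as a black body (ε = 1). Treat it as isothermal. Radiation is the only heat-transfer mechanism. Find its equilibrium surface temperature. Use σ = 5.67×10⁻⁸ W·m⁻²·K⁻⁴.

At equilibrium, absorbed power = emitted power.
Absorbing cross-section = πr² = 1.840×10¹³ m²; emitting surface = 4πr² = 7.359×10¹³ m² (ratio 4).
(1−a)S·A_cross = εσ·A_surf·T⁴  ⇒  T⁴ = (1−a)S/(4σ).
T⁴ = 0.450·5190/(4·5.67×10⁻⁸) = 1.030×10¹⁰ K⁴.
T = (1.030×10¹⁰)^(1/4).

T ≈ 319 K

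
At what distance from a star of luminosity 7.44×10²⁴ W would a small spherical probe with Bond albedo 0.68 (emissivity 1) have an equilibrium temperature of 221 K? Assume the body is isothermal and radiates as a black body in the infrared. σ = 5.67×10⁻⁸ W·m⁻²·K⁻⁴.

d ≈ 1.87×10¹⁰ m

For an isothermal black-emitting sphere, (1−a)S·πr² = σ·4πr²·T⁴ ⇒ S = 4σT⁴/(1−a).
S = 4·5.67×10⁻⁸·(221)⁴/0.320 = 1691 W/m².
Flux falls as S = L/(4πd²), so d = √(L/(4πS)) = √(7.44×10²⁴/(4π·1691)).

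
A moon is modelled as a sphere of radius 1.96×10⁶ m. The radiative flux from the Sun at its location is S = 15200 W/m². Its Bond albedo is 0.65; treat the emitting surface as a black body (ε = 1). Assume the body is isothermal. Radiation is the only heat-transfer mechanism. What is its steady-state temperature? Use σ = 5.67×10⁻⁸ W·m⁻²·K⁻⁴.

T ≈ 391 K

At equilibrium, absorbed power = emitted power.
Absorbing cross-section = πr² = 1.207×10¹³ m²; emitting surface = 4πr² = 4.827×10¹³ m² (ratio 4).
(1−a)S·A_cross = εσ·A_surf·T⁴  ⇒  T⁴ = (1−a)S/(4σ).
T⁴ = 0.350·15200/(4·5.67×10⁻⁸) = 2.346×10¹⁰ K⁴.
T = (2.346×10¹⁰)^(1/4).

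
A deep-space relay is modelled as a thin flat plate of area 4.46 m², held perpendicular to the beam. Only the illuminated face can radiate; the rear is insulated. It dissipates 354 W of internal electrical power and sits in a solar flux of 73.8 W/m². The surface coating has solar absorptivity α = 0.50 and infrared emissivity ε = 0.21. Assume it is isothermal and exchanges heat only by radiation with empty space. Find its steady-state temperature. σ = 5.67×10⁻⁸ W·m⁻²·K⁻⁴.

At steady state, absorbed solar power + internal power = radiated power.
Absorbed: α·S·A_cross = 0.50·73.8·4.460 = 164.6 W (cross-section A).
Total input = 164.6 + 354 = 518.6 W.
Radiated: εσ·A_surf·T⁴ with A_surf = A = 4.460 m².
T⁴ = 518.6/(0.21·5.67×10⁻⁸·4.460) = 9.765×10⁹ K⁴.

T ≈ 314 K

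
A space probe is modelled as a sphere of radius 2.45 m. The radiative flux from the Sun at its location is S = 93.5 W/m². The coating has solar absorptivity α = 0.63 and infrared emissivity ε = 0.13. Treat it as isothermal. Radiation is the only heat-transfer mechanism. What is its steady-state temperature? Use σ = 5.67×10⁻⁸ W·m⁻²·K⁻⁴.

T ≈ 211 K

At equilibrium, absorbed power = emitted power.
Absorbing cross-section = πr² = 18.86 m²; emitting surface = 4πr² = 75.43 m² (ratio 4).
αS·A_cross = εσ·A_surf·T⁴  ⇒  T⁴ = αS/(ε·4σ).
T⁴ = 0.630·93.5/(0.13·4·5.67×10⁻⁸) = 1.998×10⁹ K⁴.
T = (1.998×10⁹)^(1/4).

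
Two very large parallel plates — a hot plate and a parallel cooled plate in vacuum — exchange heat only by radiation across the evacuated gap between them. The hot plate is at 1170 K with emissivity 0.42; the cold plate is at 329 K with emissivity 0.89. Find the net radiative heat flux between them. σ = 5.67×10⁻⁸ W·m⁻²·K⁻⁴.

For two infinite grey parallel plates, q = σ(T₁⁴ − T₂⁴)/(1/ε₁ + 1/ε₂ − 1).
T₁⁴ − T₂⁴ = 1.874×10¹² − 1.172×10¹⁰ = 1.862×10¹² K⁴.
1/ε₁ + 1/ε₂ − 1 = 2.381 + 1.124 − 1 = 2.505.
q = 5.67×10⁻⁸ × 1.862×10¹² / 2.505.

q ≈ 42200 W/m²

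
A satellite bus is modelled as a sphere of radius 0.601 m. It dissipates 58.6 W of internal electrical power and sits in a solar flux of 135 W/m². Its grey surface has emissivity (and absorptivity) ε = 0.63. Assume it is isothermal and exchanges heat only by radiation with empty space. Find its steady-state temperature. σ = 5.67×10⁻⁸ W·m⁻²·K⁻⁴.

At steady state, absorbed solar power + internal power = radiated power.
Absorbed: α·S·A_cross = 0.63·135·1.135 = 96.51 W (cross-section πr²).
Total input = 96.51 + 58.6 = 155.1 W.
Radiated: εσ·A_surf·T⁴ with A_surf = 4πr² = 4.539 m².
T⁴ = 155.1/(0.63·5.67×10⁻⁸·4.539) = 9.567×10⁸ K⁴.

T ≈ 176 K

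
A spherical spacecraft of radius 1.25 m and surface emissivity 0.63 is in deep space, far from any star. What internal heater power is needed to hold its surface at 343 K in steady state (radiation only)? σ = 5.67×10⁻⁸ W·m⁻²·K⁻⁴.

P ≈ 9710 W

P = εσ·4πr²·T⁴.
4πr² = 19.63 m²; T⁴ = 1.384×10¹⁰ K⁴.
P = 0.63·5.67×10⁻⁸·19.63·1.384×10¹⁰.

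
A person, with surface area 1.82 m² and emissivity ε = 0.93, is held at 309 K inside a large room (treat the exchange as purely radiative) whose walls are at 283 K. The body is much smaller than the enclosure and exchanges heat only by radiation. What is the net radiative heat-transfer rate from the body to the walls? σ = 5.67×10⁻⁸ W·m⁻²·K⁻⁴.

P_net ≈ 259 W

For a small grey body in a large enclosure: P_net = εσA(T_body⁴ − T_wall⁴).
A = 1.82 m²; T_body⁴ − T_wall⁴ = 9.117×10⁹ − 6.414×10⁹ = 2.702×10⁹ K⁴.
|P_net| = 0.93·5.67×10⁻⁸·1.820·2.702×10⁹.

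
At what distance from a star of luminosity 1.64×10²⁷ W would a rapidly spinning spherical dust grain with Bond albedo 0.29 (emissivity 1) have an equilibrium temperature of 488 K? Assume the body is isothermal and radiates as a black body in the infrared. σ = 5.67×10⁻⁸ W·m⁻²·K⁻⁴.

d ≈ 8.49×10¹⁰ m

For an isothermal black-emitting sphere, (1−a)S·πr² = σ·4πr²·T⁴ ⇒ S = 4σT⁴/(1−a).
S = 4·5.67×10⁻⁸·(488)⁴/0.710 = 18120 W/m².
Flux falls as S = L/(4πd²), so d = √(L/(4πS)) = √(1.64×10²⁷/(4π·18120)).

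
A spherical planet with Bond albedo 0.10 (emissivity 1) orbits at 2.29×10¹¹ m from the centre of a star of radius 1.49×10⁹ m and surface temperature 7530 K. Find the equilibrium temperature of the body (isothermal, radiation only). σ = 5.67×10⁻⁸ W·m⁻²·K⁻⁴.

The star's surface emits σT_*⁴; at distance d the flux is S = σT_*⁴(R_*/d)².
S = 5.67×10⁻⁸·(7530)⁴·(1.49×10⁹/2.29×10¹¹)² = 7717 W/m².
For an isothermal sphere T⁴ = (1−a)S/(4σ) = 3.062×10¹⁰ K⁴.

T ≈ 418 K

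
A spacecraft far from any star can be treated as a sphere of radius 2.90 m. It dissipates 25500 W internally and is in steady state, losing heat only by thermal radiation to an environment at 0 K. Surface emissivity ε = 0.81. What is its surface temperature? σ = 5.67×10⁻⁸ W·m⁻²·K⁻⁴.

Steady state: internal power = radiated power, P = εσA T⁴.
Radiating area A = 4πr² = 105.7 m².
T⁴ = P/(εσA) = 25500/(0.81·5.67×10⁻⁸·105.7) = 5.254×10⁹ K⁴.
T = (5.254×10⁹)^(1/4).

T ≈ 269 K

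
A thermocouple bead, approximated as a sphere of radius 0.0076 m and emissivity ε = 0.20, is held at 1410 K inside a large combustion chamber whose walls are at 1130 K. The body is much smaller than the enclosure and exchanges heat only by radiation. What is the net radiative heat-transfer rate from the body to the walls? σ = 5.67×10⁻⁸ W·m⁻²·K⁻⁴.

P_net ≈ 19.1 W

For a small grey body in a large enclosure: P_net = εσA(T_body⁴ − T_wall⁴).
A = 4πr² = 7.258×10⁻⁴ m²; T_body⁴ − T_wall⁴ = 3.953×10¹² − 1.630×10¹² = 2.322×10¹² K⁴.
|P_net| = 0.20·5.67×10⁻⁸·7.258×10⁻⁴·2.322×10¹².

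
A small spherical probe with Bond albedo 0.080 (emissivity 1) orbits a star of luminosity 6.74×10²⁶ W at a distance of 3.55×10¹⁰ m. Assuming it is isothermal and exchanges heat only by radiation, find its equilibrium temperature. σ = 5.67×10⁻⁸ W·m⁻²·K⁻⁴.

First find the stellar flux at distance d: S = L/(4πd²) = 6.74×10²⁶/(4π·(3.55×10¹⁰)²) = 42560 W/m².
For an isothermal sphere, absorbed (1−a)S·πr² = emitted σ·4πr²·T⁴, so T⁴ = (1−a)S/(4σ).
T⁴ = 0.920·42560/(4·5.67×10⁻⁸) = 1.726×10¹¹ K⁴.

T ≈ 645 K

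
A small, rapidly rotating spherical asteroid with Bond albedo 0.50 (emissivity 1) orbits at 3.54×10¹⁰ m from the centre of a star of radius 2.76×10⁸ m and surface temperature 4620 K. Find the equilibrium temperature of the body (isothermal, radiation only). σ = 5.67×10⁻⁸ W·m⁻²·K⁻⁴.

T ≈ 243 K

The star's surface emits σT_*⁴; at distance d the flux is S = σT_*⁴(R_*/d)².
S = 5.67×10⁻⁸·(4620)⁴·(2.76×10⁸/3.54×10¹⁰)² = 1570 W/m².
For an isothermal sphere T⁴ = (1−a)S/(4σ) = 3.462×10⁹ K⁴.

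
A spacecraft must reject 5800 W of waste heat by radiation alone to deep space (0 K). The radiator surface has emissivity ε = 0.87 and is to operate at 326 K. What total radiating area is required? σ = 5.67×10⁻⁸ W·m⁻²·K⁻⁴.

A ≈ 10.4 m²

P = εσA T⁴ ⇒ A = P/(εσT⁴).
T⁴ = 1.129×10¹⁰ K⁴.
A = 5800/(0.87 × 5.67×10⁻⁸ × 1.129×10¹⁰).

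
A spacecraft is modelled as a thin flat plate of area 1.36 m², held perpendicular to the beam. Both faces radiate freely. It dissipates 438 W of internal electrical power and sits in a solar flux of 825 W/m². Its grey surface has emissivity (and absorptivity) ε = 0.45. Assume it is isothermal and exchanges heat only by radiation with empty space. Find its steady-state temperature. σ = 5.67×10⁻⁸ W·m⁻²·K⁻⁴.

T ≈ 341 K

At steady state, absorbed solar power + internal power = radiated power.
Absorbed: α·S·A_cross = 0.45·825·1.360 = 504.9 W (cross-section A).
Total input = 504.9 + 438 = 942.9 W.
Radiated: εσ·A_surf·T⁴ with A_surf = 2A = 2.720 m².
T⁴ = 942.9/(0.45·5.67×10⁻⁸·2.720) = 1.359×10¹⁰ K⁴.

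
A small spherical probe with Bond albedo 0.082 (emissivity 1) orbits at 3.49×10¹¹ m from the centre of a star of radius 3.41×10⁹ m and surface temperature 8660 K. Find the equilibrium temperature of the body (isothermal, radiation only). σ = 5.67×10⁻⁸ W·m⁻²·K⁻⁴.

T ≈ 592 K

The star's surface emits σT_*⁴; at distance d the flux is S = σT_*⁴(R_*/d)².
S = 5.67×10⁻⁸·(8660)⁴·(3.41×10⁹/3.49×10¹¹)² = 30440 W/m².
For an isothermal sphere T⁴ = (1−a)S/(4σ) = 1.232×10¹¹ K⁴.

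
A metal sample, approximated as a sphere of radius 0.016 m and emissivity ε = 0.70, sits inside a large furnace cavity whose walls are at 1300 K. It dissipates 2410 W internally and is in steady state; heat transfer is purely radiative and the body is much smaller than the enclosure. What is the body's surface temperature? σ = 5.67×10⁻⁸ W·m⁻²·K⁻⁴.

T ≈ 2160 K

For a small grey body in a large enclosure, net radiated power = εσA(T⁴ − T_w⁴).
Steady state: P = εσA(T⁴ − T_w⁴) with A = 4πr² = 0.003217 m².
T⁴ = P/(εσA) + T_w⁴ = 2410/(0.70·5.67×10⁻⁸·0.003217) + (1300)⁴
    = 1.887×10¹³ + 2.856×10¹² = 2.173×10¹³ K⁴.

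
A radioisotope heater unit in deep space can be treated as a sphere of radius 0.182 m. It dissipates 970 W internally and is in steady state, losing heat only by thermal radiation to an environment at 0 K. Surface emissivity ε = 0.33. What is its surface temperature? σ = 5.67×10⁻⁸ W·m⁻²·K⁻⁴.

Steady state: internal power = radiated power, P = εσA T⁴.
Radiating area A = 4πr² = 0.4162 m².
T⁴ = P/(εσA) = 970/(0.33·5.67×10⁻⁸·0.4162) = 1.245×10¹¹ K⁴.
T = (1.245×10¹¹)^(1/4).

T ≈ 594 K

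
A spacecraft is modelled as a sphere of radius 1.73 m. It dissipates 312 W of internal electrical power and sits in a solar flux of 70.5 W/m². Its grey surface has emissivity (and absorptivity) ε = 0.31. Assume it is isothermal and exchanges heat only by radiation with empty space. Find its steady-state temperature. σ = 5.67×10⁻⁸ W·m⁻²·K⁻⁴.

T ≈ 167 K

At steady state, absorbed solar power + internal power = radiated power.
Absorbed: α·S·A_cross = 0.31·70.5·9.402 = 205.5 W (cross-section πr²).
Total input = 205.5 + 312 = 517.5 W.
Radiated: εσ·A_surf·T⁴ with A_surf = 4πr² = 37.61 m².
T⁴ = 517.5/(0.31·5.67×10⁻⁸·37.61) = 7.828×10⁸ K⁴.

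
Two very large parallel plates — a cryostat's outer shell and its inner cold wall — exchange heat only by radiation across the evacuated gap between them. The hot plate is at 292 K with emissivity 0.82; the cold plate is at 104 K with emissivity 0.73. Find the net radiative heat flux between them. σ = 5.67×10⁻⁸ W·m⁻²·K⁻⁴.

For two infinite grey parallel plates, q = σ(T₁⁴ − T₂⁴)/(1/ε₁ + 1/ε₂ − 1).
T₁⁴ − T₂⁴ = 7.270×10⁹ − 1.170×10⁸ = 7.153×10⁹ K⁴.
1/ε₁ + 1/ε₂ − 1 = 1.220 + 1.370 − 1 = 1.589.
q = 5.67×10⁻⁸ × 7.153×10⁹ / 1.589.

q ≈ 255 W/m²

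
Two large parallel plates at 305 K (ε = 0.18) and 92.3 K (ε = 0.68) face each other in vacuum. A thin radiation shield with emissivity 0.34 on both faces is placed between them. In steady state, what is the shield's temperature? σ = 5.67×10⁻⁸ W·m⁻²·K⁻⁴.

In steady state the net flux on the hot side equals that on the cold side.
σ(T₁⁴−T_s⁴)/D₁ = σ(T_s⁴−T₂⁴)/D₂, with D₁ = 1/ε₁+1/ε_s−1 = 7.497, D₂ = 1/ε_s+1/ε₂−1 = 3.412.
Solve for T_s⁴: T_s⁴ = (D₂·T₁⁴ + D₁·T₂⁴)/(D₁+D₂) = 2.756×10⁹ K⁴.

T_s ≈ 229 K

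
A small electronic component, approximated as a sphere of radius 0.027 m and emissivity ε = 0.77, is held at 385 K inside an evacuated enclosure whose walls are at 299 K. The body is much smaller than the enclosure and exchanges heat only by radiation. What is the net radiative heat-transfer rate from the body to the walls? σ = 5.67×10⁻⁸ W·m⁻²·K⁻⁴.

For a small grey body in a large enclosure: P_net = εσA(T_body⁴ − T_wall⁴).
A = 4πr² = 0.009161 m²; T_body⁴ − T_wall⁴ = 2.197×10¹⁰ − 7.993×10⁹ = 1.398×10¹⁰ K⁴.
|P_net| = 0.77·5.67×10⁻⁸·0.009161·1.398×10¹⁰.

P_net ≈ 5.59 W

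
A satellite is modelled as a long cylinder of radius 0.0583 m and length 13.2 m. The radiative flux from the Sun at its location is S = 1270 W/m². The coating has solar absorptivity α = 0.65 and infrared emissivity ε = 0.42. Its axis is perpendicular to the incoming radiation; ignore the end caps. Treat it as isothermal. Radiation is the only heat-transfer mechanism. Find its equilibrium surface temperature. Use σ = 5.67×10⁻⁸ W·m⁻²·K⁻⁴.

T ≈ 324 K

At equilibrium, absorbed power = emitted power.
Absorbing cross-section = 2rL = 1.539 m²; emitting surface = 2πrL = 4.835 m² (ratio π).
αS·A_cross = εσ·A_surf·T⁴  ⇒  T⁴ = αS/(ε·πσ).
T⁴ = 0.650·1270/(0.42·π·5.67×10⁻⁸) = 1.103×10¹⁰ K⁴.
T = (1.103×10¹⁰)^(1/4).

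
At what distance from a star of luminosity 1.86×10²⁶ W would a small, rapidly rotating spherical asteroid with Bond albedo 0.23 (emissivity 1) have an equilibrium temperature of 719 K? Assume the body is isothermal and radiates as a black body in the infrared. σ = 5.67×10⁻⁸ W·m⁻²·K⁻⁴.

d ≈ 1.37×10¹⁰ m

For an isothermal black-emitting sphere, (1−a)S·πr² = σ·4πr²·T⁴ ⇒ S = 4σT⁴/(1−a).
S = 4·5.67×10⁻⁸·(719)⁴/0.770 = 78720 W/m².
Flux falls as S = L/(4πd²), so d = √(L/(4πS)) = √(1.86×10²⁶/(4π·78720)).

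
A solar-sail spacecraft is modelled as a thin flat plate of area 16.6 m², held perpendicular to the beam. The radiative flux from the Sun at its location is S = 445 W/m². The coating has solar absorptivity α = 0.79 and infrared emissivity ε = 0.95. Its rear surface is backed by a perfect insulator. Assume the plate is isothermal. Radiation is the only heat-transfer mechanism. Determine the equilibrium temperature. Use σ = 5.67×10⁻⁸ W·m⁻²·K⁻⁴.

T ≈ 284 K

At equilibrium, absorbed power = emitted power.
Absorbing cross-section = A = 16.60 m²; emitting surface = A = 16.60 m² (ratio 1).
αS·A_cross = εσ·A_surf·T⁴  ⇒  T⁴ = αS/(ε·1σ).
T⁴ = 0.790·445/(0.95·1·5.67×10⁻⁸) = 6.527×10⁹ K⁴.
T = (6.527×10⁹)^(1/4).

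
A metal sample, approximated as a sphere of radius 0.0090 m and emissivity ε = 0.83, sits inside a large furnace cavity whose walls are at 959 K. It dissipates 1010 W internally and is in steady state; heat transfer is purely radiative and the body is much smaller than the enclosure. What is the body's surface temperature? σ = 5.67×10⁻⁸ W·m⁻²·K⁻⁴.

T ≈ 2160 K

For a small grey body in a large enclosure, net radiated power = εσA(T⁴ − T_w⁴).
Steady state: P = εσA(T⁴ − T_w⁴) with A = 4πr² = 0.001018 m².
T⁴ = P/(εσA) + T_w⁴ = 1010/(0.83·5.67×10⁻⁸·0.001018) + (959)⁴
    = 2.108×10¹³ + 8.458×10¹¹ = 2.193×10¹³ K⁴.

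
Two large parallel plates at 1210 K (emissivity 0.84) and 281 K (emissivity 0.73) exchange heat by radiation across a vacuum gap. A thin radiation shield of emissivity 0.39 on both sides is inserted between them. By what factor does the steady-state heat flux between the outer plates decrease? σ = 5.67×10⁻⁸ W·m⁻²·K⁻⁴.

Without shield: q₀ = σΔ(T⁴)/(1/ε₁+1/ε₂−1) with denominator 1.560.
With shield the two gaps are in series; the resistances add: (1/ε₁+1/ε_s−1)+(1/ε_s+1/ε₂−1) = 2.755+2.934 = 5.689.
Heat-flux ratio q₀/q = 5.689/1.560.

factor ≈ 3.65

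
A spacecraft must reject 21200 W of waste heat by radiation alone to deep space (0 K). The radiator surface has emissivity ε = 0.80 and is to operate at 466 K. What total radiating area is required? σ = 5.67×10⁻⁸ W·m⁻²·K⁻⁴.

A ≈ 9.91 m²

P = εσA T⁴ ⇒ A = P/(εσT⁴).
T⁴ = 4.716×10¹⁰ K⁴.
A = 21200/(0.80 × 5.67×10⁻⁸ × 4.716×10¹⁰).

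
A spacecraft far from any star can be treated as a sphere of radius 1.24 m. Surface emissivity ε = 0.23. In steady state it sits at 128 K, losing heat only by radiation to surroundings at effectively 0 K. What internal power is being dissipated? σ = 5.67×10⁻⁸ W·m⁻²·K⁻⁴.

Steady state: P = εσA T⁴.
A = 4πr² = 19.32 m²; T⁴ = (128)⁴ = 2.684×10⁸ K⁴.
P = 0.23 × 5.67×10⁻⁸ × 19.32 × 2.684×10⁸.

P ≈ 67.6 W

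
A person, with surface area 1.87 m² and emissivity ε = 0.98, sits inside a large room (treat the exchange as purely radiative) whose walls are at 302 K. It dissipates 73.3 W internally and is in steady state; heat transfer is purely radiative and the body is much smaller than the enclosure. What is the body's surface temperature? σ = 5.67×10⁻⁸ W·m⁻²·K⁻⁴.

T ≈ 308 K

For a small grey body in a large enclosure, net radiated power = εσA(T⁴ − T_w⁴).
Steady state: P = εσA(T⁴ − T_w⁴) with A = 1.87 m².
T⁴ = P/(εσA) + T_w⁴ = 73.3/(0.98·5.67×10⁻⁸·1.870) + (302)⁴
    = 7.054×10⁸ + 8.318×10⁹ = 9.024×10⁹ K⁴.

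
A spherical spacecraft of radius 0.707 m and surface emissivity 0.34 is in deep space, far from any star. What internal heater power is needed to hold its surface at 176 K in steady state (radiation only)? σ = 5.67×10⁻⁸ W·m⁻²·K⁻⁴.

P = εσ·4πr²·T⁴.
4πr² = 6.281 m²; T⁴ = 9.595×10⁸ K⁴.
P = 0.34·5.67×10⁻⁸·6.281·9.595×10⁸.

P ≈ 116 W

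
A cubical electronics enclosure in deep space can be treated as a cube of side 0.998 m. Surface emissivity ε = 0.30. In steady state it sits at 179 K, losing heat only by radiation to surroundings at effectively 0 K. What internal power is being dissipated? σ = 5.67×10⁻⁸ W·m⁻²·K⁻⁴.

P ≈ 104 W

Steady state: P = εσA T⁴.
A = 6L² = 5.976 m²; T⁴ = (179)⁴ = 1.027×10⁹ K⁴.
P = 0.30 × 5.67×10⁻⁸ × 5.976 × 1.027×10⁹.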